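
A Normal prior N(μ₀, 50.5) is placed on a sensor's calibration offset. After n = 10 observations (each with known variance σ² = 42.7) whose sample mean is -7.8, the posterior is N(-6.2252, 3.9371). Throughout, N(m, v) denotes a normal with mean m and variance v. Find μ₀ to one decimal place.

μ₀ = 12.4

With known observation variance, the Normal–Normal posterior has precision τ_n = τ₀ + n/σ² and mean μ_n = (τ₀μ₀ + (n/σ²)x̄)/τ_n.
Here τ₀ = 1/50.5 = 0.019802 and τ_data = 10/42.7 = 0.234192, so τ_n = 0.253994.
Rearranging for μ₀: μ₀ = (μ_n·τ_n − τ_data·x̄)/τ₀ = (-6.2252·0.253994 − 0.234192·-7.8) / 0.019802 = 0.245534/0.019802 ≈ 12.4.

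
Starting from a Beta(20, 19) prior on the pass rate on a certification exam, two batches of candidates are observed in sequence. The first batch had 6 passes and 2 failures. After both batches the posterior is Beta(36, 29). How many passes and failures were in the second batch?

Because Beta–binomial updating is additive in the counts, the combined data contributed (α_post−α_prior, β_post−β_prior) successes and failures.
Total across both batches: 36−20=16 passes, 29−19=10 failures.
Subtract the first batch: 16−6=10 passes and 10−2=8 failures.

10 passes and 8 failures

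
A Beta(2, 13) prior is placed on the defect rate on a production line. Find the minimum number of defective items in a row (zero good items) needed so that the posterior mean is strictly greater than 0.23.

After k defective items and 0 good items the posterior is Beta(2+k, 13), with mean (2+k)/(2+13+k).
Set (2+k)/(15+k) > 0.23 and solve: k > (0.23·15 − 2)/(1 − 0.23) = 1.883.
The smallest integer exceeding 1.883 is 2.

k = 2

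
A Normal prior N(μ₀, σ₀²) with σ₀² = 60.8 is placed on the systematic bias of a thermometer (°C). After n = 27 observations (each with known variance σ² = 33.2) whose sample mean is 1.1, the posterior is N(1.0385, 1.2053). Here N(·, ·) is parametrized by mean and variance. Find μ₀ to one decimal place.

μ₀ = -2.0

With known observation variance, the Normal–Normal posterior has precision τ_n = τ₀ + n/σ² and mean μ_n = (τ₀μ₀ + (n/σ²)x̄)/τ_n.
Here τ₀ = 1/60.8 = 0.016447 and τ_data = 27/33.2 = 0.813253, so τ_n = 0.829700.
Rearranging for μ₀: μ₀ = (μ_n·τ_n − τ_data·x̄)/τ₀ = (1.0385·0.829700 − 0.813253·1.1) / 0.016447 = -0.032935/0.016447 ≈ -2.0.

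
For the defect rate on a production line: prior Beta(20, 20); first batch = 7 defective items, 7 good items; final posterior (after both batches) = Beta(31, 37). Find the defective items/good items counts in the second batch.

Because Beta–binomial updating is additive in the counts, the combined data contributed (α_post−α_prior, β_post−β_prior) successes and failures.
Total across both batches: 31−20=11 defective items, 37−20=17 good items.
Subtract the first batch: 11−7=4 defective items and 17−7=10 good items.

4 defective items and 10 good items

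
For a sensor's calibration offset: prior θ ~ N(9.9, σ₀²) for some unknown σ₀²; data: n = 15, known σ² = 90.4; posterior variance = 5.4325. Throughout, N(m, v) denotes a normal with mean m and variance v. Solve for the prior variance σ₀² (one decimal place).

Posterior precision equals prior precision plus data precision: 1/σ_n² = 1/σ₀² + n/σ².
So 1/σ₀² = 1/5.4325 − 15/90.4 = 0.184077 − 0.165929 = 0.018148.
Hence σ₀² = 1/0.018148 ≈ 55.1.

σ₀² = 55.1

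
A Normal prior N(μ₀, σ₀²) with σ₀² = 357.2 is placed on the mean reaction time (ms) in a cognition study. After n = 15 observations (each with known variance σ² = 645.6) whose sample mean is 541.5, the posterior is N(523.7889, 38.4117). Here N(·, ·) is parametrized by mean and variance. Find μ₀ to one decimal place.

μ₀ = 376.8

The posterior mean is a precision-weighted average: μ_n = (τ₀μ₀ + τ_data·x̄)/(τ₀+τ_data), with τ₀=1/σ₀² and τ_data=n/σ².
Here τ₀ = 1/357.2 = 0.002800 and τ_data = 15/645.6 = 0.023234, so τ_n = 0.026034.
Rearranging for μ₀: μ₀ = (μ_n·τ_n − τ_data·x̄)/τ₀ = (523.7889·0.026034 − 0.023234·541.5) / 0.002800 = 1.055109/0.002800 ≈ 376.8.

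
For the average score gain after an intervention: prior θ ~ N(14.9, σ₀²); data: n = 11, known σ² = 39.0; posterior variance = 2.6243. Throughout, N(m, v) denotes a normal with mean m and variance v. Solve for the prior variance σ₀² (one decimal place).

Posterior precision equals prior precision plus data precision: 1/σ_n² = 1/σ₀² + n/σ².
So 1/σ₀² = 1/2.6243 − 11/39.0 = 0.381054 − 0.282051 = 0.099003.
Hence σ₀² = 1/0.099003 ≈ 10.1.

σ₀² = 10.1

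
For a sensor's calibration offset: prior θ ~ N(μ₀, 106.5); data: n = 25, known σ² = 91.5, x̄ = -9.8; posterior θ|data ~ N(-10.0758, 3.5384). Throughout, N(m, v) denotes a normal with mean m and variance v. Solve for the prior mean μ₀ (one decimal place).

The posterior mean is a precision-weighted average: μ_n = (τ₀μ₀ + τ_data·x̄)/(τ₀+τ_data), with τ₀=1/σ₀² and τ_data=n/σ².
Here τ₀ = 1/106.5 = 0.009390 and τ_data = 25/91.5 = 0.273224, so τ_n = 0.282614.
Rearranging for μ₀: μ₀ = (μ_n·τ_n − τ_data·x̄)/τ₀ = (-10.0758·0.282614 − 0.273224·-9.8) / 0.009390 = -0.169967/0.009390 ≈ -18.1.

μ₀ = -18.1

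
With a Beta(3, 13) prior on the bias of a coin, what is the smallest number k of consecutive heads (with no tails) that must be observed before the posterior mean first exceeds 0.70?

k = 28

After k heads and 0 tails the posterior is Beta(3+k, 13), with mean (3+k)/(3+13+k).
Set (3+k)/(16+k) > 0.70 and solve: k > (0.70·16 − 3)/(1 − 0.70) = 27.333.
The smallest integer exceeding 27.333 is 28, and checking k=28: (31)/(44) = 0.7045 > 0.70.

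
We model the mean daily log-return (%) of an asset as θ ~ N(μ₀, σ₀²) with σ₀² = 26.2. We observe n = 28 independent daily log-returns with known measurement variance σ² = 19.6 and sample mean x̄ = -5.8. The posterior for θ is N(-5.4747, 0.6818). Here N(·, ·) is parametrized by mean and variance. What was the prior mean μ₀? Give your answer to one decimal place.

μ₀ = 6.7

The posterior mean is a precision-weighted average: μ_n = (τ₀μ₀ + τ_data·x̄)/(τ₀+τ_data), with τ₀=1/σ₀² and τ_data=n/σ².
Here τ₀ = 1/26.2 = 0.038168 and τ_data = 28/19.6 = 1.428571, so τ_n = 1.466739.
Rearranging for μ₀: μ₀ = (μ_n·τ_n − τ_data·x̄)/τ₀ = (-5.4747·1.466739 − 1.428571·-5.8) / 0.038168 = 0.255756/0.038168 ≈ 6.7.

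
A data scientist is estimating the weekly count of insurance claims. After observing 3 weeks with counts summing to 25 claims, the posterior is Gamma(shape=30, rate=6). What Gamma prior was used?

Gamma(shape=5, rate=3)

Gamma–Poisson conjugacy: posterior shape = α + Σxᵢ, posterior rate = β + n.
So α = 30 − 25 = 5 and β = 6 − 3 = 3.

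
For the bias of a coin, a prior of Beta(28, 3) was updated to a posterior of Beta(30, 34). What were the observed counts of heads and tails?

Beta is conjugate to the binomial likelihood: posterior = Beta(a+s, b+f).
So s = 30 − 28 = 2 and f = 34 − 3 = 31.

2 heads and 31 tails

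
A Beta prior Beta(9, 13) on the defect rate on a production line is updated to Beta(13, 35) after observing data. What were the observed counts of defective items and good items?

4 defective items and 22 good items

A Beta(a, b) prior with s successes and f failures in binomial data gives a Beta(a+s, b+f) posterior.
Match parameters: s=13−9=4, f=35−13=22.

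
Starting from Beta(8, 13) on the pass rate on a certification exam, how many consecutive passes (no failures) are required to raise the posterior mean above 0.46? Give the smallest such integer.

k = 4

After k passes and 0 failures the posterior is Beta(8+k, 13), with mean (8+k)/(8+13+k).
Set (8+k)/(21+k) > 0.46 and solve: k > (0.46·21 − 8)/(1 − 0.46) = 3.074.
The smallest integer exceeding 3.074 is 4, and checking k=4: (12)/(25) = 0.4800 > 0.46.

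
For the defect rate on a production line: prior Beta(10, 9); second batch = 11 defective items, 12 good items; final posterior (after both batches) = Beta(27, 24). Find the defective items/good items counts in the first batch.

6 defective items and 3 good items

Sequential conjugate updates are equivalent to a single update on the pooled data, so total successes = posterior α − prior α and total failures = posterior β − prior β.
Total across both batches: 27−10=17 defective items, 24−9=15 good items.
Subtract the second batch: 17−11=6 defective items and 15−12=3 good items.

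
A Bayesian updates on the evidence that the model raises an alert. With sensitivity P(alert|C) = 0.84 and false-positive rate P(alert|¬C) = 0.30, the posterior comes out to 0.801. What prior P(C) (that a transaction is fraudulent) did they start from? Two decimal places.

In odds form, posterior odds = prior odds × likelihood ratio, so prior odds = posterior odds ÷ LR.
Posterior odds = 0.801/(1−0.801) = 4.0251. LR = 0.84/0.30 = 2.8000.
Prior odds = 4.0251/2.8000 = 1.4375, so P(C) = 1.4375/(1+1.4375) ≈ 0.59.

P(C) = 0.59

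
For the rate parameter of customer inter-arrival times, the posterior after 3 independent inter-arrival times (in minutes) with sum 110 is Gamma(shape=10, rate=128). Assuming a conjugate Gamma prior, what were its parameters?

Gamma(shape=7, rate=18)

Gamma–exponential conjugacy: posterior shape = α + n, posterior rate = β + Σtᵢ.
So α = 10 − 3 = 7 and β = 128 − 110 = 18.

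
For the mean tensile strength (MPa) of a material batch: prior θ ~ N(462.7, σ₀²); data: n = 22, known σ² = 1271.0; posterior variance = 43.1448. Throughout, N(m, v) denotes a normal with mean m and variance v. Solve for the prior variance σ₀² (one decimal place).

σ₀² = 170.4

Posterior precision equals prior precision plus data precision: 1/σ_n² = 1/σ₀² + n/σ².
So 1/σ₀² = 1/43.1448 − 22/1271.0 = 0.023178 − 0.017309 = 0.005869.
Hence σ₀² = 1/0.005869 ≈ 170.4.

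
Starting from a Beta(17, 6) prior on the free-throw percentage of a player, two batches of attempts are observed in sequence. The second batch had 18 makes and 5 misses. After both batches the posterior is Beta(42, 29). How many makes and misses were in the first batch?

Because Beta–binomial updating is additive in the counts, the combined data contributed (α_post−α_prior, β_post−β_prior) successes and failures.
Total across both batches: 42−17=25 makes, 29−6=23 misses.
Subtract the second batch: 25−18=7 makes and 23−5=18 misses.

7 makes and 18 misses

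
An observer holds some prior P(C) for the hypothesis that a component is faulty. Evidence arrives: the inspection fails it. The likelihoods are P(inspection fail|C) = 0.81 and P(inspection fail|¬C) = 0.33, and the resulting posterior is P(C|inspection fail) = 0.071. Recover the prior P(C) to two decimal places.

In odds form, posterior odds = prior odds × likelihood ratio, so prior odds = posterior odds ÷ LR.
Posterior odds = 0.071/(1−0.071) = 0.0764. LR = 0.81/0.33 = 2.4545.
Prior odds = 0.0764/2.4545 = 0.0311, so P(C) = 0.0311/(1+0.0311) ≈ 0.03.

P(C) = 0.03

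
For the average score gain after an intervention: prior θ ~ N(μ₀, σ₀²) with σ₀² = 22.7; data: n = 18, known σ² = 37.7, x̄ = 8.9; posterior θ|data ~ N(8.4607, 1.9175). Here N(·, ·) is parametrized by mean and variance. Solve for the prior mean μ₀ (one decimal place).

With known observation variance, the Normal–Normal posterior has precision τ_n = τ₀ + n/σ² and mean μ_n = (τ₀μ₀ + (n/σ²)x̄)/τ_n.
Here τ₀ = 1/22.7 = 0.044053 and τ_data = 18/37.7 = 0.477454, so τ_n = 0.521507.
Rearranging for μ₀: μ₀ = (μ_n·τ_n − τ_data·x̄)/τ₀ = (8.4607·0.521507 − 0.477454·8.9) / 0.044053 = 0.162974/0.044053 ≈ 3.7.

μ₀ = 3.7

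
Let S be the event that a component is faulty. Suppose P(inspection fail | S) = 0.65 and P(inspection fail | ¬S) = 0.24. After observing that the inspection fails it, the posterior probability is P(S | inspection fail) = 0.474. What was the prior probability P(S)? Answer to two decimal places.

In odds form, posterior odds = prior odds × likelihood ratio, so prior odds = posterior odds ÷ LR.
Posterior odds = 0.474/(1−0.474) = 0.9011. LR = 0.65/0.24 = 2.7083.
Prior odds = 0.9011/2.7083 = 0.3327, so P(S) = 0.3327/(1+0.3327) ≈ 0.25.

P(S) = 0.25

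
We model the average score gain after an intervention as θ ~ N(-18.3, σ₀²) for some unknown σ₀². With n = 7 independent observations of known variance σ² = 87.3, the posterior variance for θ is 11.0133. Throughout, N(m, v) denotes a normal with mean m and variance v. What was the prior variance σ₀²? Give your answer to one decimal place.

For the Normal–Normal model with known σ², precisions add: τ_n = τ₀ + n/σ².
So 1/σ₀² = 1/11.0133 − 7/87.3 = 0.090799 − 0.080183 = 0.010616.
Hence σ₀² = 1/0.010616 ≈ 94.2.

σ₀² = 94.2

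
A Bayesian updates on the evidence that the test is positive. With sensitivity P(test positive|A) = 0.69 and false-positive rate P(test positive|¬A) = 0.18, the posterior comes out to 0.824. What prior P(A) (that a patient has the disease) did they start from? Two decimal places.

P(A) = 0.55

In odds form, posterior odds = prior odds × likelihood ratio, so prior odds = posterior odds ÷ LR.
Posterior odds = 0.824/(1−0.824) = 4.6818. LR = 0.69/0.18 = 3.8333.
Prior odds = 4.6818/3.8333 = 1.2213, so P(A) = 1.2213/(1+1.2213) ≈ 0.55.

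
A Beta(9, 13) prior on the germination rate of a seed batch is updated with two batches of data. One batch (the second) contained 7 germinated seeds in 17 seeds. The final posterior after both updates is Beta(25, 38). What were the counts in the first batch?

Sequential conjugate updates are equivalent to a single update on the pooled data, so total successes = posterior α − prior α and total failures = posterior β − prior β.
Total across both batches: 25−9=16 germinated seeds, 38−13=25 non-germinating seeds.
Subtract the second batch: 16−7=9 germinated seeds and 25−10=15 non-germinating seeds.

9 germinated seeds and 15 non-germinating seeds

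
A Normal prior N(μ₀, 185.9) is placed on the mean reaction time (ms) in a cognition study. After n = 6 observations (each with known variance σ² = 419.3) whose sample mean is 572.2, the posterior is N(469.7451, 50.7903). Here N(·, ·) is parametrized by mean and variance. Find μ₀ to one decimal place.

The posterior mean is a precision-weighted average: μ_n = (τ₀μ₀ + τ_data·x̄)/(τ₀+τ_data), with τ₀=1/σ₀² and τ_data=n/σ².
Here τ₀ = 1/185.9 = 0.005379 and τ_data = 6/419.3 = 0.014310, so τ_n = 0.019689.
Rearranging for μ₀: μ₀ = (μ_n·τ_n − τ_data·x̄)/τ₀ = (469.7451·0.019689 − 0.014310·572.2) / 0.005379 = 1.060629/0.005379 ≈ 197.2.

μ₀ = 197.2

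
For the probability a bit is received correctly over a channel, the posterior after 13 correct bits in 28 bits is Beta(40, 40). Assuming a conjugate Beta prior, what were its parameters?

Beta(27, 25)

Beta is conjugate to the binomial likelihood: posterior = Beta(α+s, β+f).
So α = 40 − 13 = 27 and β = 40 − 15 = 25.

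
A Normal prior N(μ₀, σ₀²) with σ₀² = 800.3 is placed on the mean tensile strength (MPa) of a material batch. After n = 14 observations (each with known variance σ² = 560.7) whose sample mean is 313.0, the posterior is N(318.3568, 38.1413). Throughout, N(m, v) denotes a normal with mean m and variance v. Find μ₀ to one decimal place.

The posterior mean is a precision-weighted average: μ_n = (τ₀μ₀ + τ_data·x̄)/(τ₀+τ_data), with τ₀=1/σ₀² and τ_data=n/σ².
Here τ₀ = 1/800.3 = 0.001250 and τ_data = 14/560.7 = 0.024969, so τ_n = 0.026219.
Rearranging for μ₀: μ₀ = (μ_n·τ_n − τ_data·x̄)/τ₀ = (318.3568·0.026219 − 0.024969·313.0) / 0.001250 = 0.531700/0.001250 ≈ 425.4.

μ₀ = 425.4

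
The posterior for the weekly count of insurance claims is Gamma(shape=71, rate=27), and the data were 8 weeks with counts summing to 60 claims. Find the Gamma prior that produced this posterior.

Gamma(shape=11, rate=19)

Gamma–Poisson conjugacy: posterior shape = α + Σxᵢ, posterior rate = β + n.
So α = 71 − 60 = 11 and β = 27 − 8 = 19.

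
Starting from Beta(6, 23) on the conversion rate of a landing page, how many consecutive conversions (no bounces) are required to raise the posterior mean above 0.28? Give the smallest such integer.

k = 3

After k conversions and 0 bounces the posterior is Beta(6+k, 23), with mean (6+k)/(6+23+k).
Set (6+k)/(29+k) > 0.28 and solve: k > (0.28·29 − 6)/(1 − 0.28) = 2.944.
The smallest integer exceeding 2.944 is 3.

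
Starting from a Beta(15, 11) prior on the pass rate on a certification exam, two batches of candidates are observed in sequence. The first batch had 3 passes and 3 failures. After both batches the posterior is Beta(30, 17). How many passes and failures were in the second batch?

12 passes and 3 failures

Sequential conjugate updates are equivalent to a single update on the pooled data, so total successes = posterior α − prior α and total failures = posterior β − prior β.
Total across both batches: 30−15=15 passes, 17−11=6 failures.
Subtract the first batch: 15−3=12 passes and 6−3=3 failures.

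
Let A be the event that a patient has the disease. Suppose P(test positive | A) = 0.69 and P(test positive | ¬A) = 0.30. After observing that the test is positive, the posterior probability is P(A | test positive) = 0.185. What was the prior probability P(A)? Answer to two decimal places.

In odds form, posterior odds = prior odds × likelihood ratio, so prior odds = posterior odds ÷ LR.
Posterior odds = 0.185/(1−0.185) = 0.2270. LR = 0.69/0.30 = 2.3000.
Prior odds = 0.2270/2.3000 = 0.0987, so P(A) = 0.0987/(1+0.0987) ≈ 0.09.

P(A) = 0.09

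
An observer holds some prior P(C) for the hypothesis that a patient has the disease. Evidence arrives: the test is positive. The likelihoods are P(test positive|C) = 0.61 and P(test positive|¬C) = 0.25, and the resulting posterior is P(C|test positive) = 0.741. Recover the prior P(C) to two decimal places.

Bayes' rule in odds form gives O(C|E) = O(C)·[P(E|C)/P(E|¬C)], hence O(C) = O(C|E)/LR.
Posterior odds = 0.741/(1−0.741) = 2.8610. LR = 0.61/0.25 = 2.4400.
Prior odds = 2.8610/2.4400 = 1.1725, so P(C) = 1.1725/(1+1.1725) ≈ 0.54.

P(C) = 0.54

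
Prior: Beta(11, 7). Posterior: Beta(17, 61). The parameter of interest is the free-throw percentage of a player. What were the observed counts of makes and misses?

6 makes and 54 misses

A Beta(a, b) prior with s successes and f failures in binomial data gives a Beta(a+s, b+f) posterior.
So s = 17 − 11 = 6 and f = 61 − 7 = 54.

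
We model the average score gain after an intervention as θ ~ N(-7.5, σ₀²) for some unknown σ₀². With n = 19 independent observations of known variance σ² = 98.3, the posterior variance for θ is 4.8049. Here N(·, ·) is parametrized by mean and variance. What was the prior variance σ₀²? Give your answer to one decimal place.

σ₀² = 67.4

Posterior precision equals prior precision plus data precision: 1/σ_n² = 1/σ₀² + n/σ².
So 1/σ₀² = 1/4.8049 − 19/98.3 = 0.208121 − 0.193286 = 0.014835.
Hence σ₀² = 1/0.014835 ≈ 67.4.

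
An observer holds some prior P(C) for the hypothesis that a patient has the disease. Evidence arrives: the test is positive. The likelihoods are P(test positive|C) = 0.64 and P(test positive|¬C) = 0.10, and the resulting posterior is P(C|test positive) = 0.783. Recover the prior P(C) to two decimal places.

P(C) = 0.36

In odds form, posterior odds = prior odds × likelihood ratio, so prior odds = posterior odds ÷ LR.
Posterior odds = 0.783/(1−0.783) = 3.6083. LR = 0.64/0.10 = 6.4000.
Prior odds = 3.6083/6.4000 = 0.5638, so P(C) = 0.5638/(1+0.5638) ≈ 0.36.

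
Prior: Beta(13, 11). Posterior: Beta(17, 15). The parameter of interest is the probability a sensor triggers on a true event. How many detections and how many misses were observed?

Beta is conjugate to the binomial likelihood: posterior = Beta(a+s, b+f).
So s = 17 − 13 = 4 and f = 15 − 11 = 4.

4 detections and 4 misses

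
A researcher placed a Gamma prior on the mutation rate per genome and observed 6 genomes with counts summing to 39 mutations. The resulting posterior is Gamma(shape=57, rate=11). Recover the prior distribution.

Gamma(shape=18, rate=5)

Gamma–Poisson conjugacy: posterior shape = α + Σxᵢ, posterior rate = β + n.
So α = 57 − 39 = 18 and β = 11 − 6 = 5.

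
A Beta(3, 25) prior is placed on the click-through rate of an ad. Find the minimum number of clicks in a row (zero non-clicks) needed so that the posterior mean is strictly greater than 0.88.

k = 181

After k clicks and 0 non-clicks the posterior is Beta(3+k, 25), with mean (3+k)/(3+25+k).
Set (3+k)/(28+k) > 0.88 and solve: k > (0.88·28 − 3)/(1 − 0.88) = 180.333.
The smallest integer exceeding 180.333 is 181.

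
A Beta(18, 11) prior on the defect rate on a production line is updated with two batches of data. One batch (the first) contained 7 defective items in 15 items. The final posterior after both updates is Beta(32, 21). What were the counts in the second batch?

7 defective items and 2 good items

Sequential conjugate updates are equivalent to a single update on the pooled data, so total successes = posterior α − prior α and total failures = posterior β − prior β.
Total across both batches: 32−18=14 defective items, 21−11=10 good items.
Subtract the first batch: 14−7=7 defective items and 10−8=2 good items.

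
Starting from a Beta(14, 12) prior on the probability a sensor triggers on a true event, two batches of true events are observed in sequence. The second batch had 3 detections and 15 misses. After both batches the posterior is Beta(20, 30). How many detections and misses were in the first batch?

3 detections and 3 misses

Sequential conjugate updates are equivalent to a single update on the pooled data, so total successes = posterior α − prior α and total failures = posterior β − prior β.
Total across both batches: 20−14=6 detections, 30−12=18 misses.
Subtract the second batch: 6−3=3 detections and 18−15=3 misses.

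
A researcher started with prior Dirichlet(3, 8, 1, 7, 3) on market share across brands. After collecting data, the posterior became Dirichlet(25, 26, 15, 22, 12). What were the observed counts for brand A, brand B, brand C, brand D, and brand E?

For a Dirichlet(α) prior with multinomial counts c, the posterior is Dirichlet(α + c) componentwise.
Counts are posterior − prior componentwise: 25−3=22, 26−8=18, 15−1=14, 22−7=15, 12−3=9.

counts (22, 18, 14, 15, 9)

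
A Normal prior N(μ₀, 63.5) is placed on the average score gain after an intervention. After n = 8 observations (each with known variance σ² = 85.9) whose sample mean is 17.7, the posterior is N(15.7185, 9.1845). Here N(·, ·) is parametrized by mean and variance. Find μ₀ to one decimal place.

μ₀ = 4.0

The posterior mean is a precision-weighted average: μ_n = (τ₀μ₀ + τ_data·x̄)/(τ₀+τ_data), with τ₀=1/σ₀² and τ_data=n/σ².
Here τ₀ = 1/63.5 = 0.015748 and τ_data = 8/85.9 = 0.093132, so τ_n = 0.108880.
Rearranging for μ₀: μ₀ = (μ_n·τ_n − τ_data·x̄)/τ₀ = (15.7185·0.108880 − 0.093132·17.7) / 0.015748 = 0.062994/0.015748 ≈ 4.0.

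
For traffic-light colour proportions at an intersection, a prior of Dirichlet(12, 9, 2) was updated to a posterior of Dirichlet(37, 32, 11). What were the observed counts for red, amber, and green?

For a Dirichlet(α) prior with multinomial counts c, the posterior is Dirichlet(α + c) componentwise.
Counts are posterior − prior componentwise: 37−12=25, 32−9=23, 11−2=9.

counts (25, 23, 9)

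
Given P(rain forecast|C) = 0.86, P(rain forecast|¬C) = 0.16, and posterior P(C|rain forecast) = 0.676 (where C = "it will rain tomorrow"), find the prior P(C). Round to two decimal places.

Bayes' rule in odds form gives O(C|E) = O(C)·[P(E|C)/P(E|¬C)], hence O(C) = O(C|E)/LR.
Posterior odds = 0.676/(1−0.676) = 2.0864. LR = 0.86/0.16 = 5.3750.
Prior odds = 2.0864/5.3750 = 0.3882, so P(C) = 0.3882/(1+0.3882) ≈ 0.28.

P(C) = 0.28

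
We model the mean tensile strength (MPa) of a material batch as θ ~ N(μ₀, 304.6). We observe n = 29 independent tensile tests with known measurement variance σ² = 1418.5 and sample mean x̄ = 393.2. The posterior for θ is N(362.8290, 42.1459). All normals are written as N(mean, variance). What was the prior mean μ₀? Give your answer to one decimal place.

With known observation variance, the Normal–Normal posterior has precision τ_n = τ₀ + n/σ² and mean μ_n = (τ₀μ₀ + (n/σ²)x̄)/τ_n.
Here τ₀ = 1/304.6 = 0.003283 and τ_data = 29/1418.5 = 0.020444, so τ_n = 0.023727.
Rearranging for μ₀: μ₀ = (μ_n·τ_n − τ_data·x̄)/τ₀ = (362.8290·0.023727 − 0.020444·393.2) / 0.003283 = 0.570263/0.003283 ≈ 173.7.

μ₀ = 173.7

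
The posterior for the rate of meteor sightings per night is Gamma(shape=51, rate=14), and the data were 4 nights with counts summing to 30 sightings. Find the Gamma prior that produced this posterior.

A Gamma(α, β) prior (rate parametrization) on a Poisson rate with n observations summing to S gives posterior Gamma(α+S, β+n).
So α = 51 − 30 = 21 and β = 14 − 4 = 10.

Gamma(shape=21, rate=10)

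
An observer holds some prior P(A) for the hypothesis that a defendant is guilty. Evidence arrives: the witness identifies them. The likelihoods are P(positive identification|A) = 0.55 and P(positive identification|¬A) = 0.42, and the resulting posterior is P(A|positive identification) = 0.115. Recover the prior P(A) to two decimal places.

P(A) = 0.09

Bayes' rule in odds form gives O(A|E) = O(A)·[P(E|A)/P(E|¬A)], hence O(A) = O(A|E)/LR.
Posterior odds = 0.115/(1−0.115) = 0.1299. LR = 0.55/0.42 = 1.3095.
Prior odds = 0.1299/1.3095 = 0.0992, so P(A) = 0.0992/(1+0.0992) ≈ 0.09.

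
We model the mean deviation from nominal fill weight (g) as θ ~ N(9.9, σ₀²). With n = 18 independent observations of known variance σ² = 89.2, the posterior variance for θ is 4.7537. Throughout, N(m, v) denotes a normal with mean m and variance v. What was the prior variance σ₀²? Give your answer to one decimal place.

For the Normal–Normal model with known σ², precisions add: τ_n = τ₀ + n/σ².
So 1/σ₀² = 1/4.7537 − 18/89.2 = 0.210362 − 0.201794 = 0.008568.
Hence σ₀² = 1/0.008568 ≈ 116.7.

σ₀² = 116.7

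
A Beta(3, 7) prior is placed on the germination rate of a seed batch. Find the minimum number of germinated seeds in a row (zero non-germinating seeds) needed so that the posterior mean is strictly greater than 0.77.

After k germinated seeds and 0 non-germinating seeds the posterior is Beta(3+k, 7), with mean (3+k)/(3+7+k).
Set (3+k)/(10+k) > 0.77 and solve: k > (0.77·10 − 3)/(1 − 0.77) = 20.435.
The smallest integer exceeding 20.435 is 21, and checking k=21: (24)/(31) = 0.7742 > 0.77.

k = 21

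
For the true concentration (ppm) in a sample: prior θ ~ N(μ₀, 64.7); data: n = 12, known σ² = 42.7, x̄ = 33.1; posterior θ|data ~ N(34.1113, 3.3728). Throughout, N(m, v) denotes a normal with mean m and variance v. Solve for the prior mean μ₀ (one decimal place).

μ₀ = 52.5

With known observation variance, the Normal–Normal posterior has precision τ_n = τ₀ + n/σ² and mean μ_n = (τ₀μ₀ + (n/σ²)x̄)/τ_n.
Here τ₀ = 1/64.7 = 0.015456 and τ_data = 12/42.7 = 0.281030, so τ_n = 0.296486.
Rearranging for μ₀: μ₀ = (μ_n·τ_n − τ_data·x̄)/τ₀ = (34.1113·0.296486 − 0.281030·33.1) / 0.015456 = 0.811430/0.015456 ≈ 52.5.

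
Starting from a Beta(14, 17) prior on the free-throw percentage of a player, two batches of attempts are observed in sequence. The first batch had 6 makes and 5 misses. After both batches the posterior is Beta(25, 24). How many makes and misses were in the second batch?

5 makes and 2 misses

Because Beta–binomial updating is additive in the counts, the combined data contributed (α_post−α_prior, β_post−β_prior) successes and failures.
Total across both batches: 25−14=11 makes, 24−17=7 misses.
Subtract the first batch: 11−6=5 makes and 7−5=2 misses.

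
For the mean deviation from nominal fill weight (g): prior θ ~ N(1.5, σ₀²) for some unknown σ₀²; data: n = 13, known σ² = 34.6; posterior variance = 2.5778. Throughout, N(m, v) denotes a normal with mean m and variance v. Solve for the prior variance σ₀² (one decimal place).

σ₀² = 81.9

Posterior precision equals prior precision plus data precision: 1/σ_n² = 1/σ₀² + n/σ².
So 1/σ₀² = 1/2.5778 − 13/34.6 = 0.387928 − 0.375723 = 0.012205.
Hence σ₀² = 1/0.012205 ≈ 81.9.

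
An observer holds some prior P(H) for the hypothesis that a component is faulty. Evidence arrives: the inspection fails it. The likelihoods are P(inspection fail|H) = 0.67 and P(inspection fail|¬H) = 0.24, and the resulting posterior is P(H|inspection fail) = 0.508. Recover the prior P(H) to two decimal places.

Bayes' rule in odds form gives O(H|E) = O(H)·[P(E|H)/P(E|¬H)], hence O(H) = O(H|E)/LR.
Posterior odds = 0.508/(1−0.508) = 1.0325. LR = 0.67/0.24 = 2.7917.
Prior odds = 1.0325/2.7917 = 0.3698, so P(H) = 0.3698/(1+0.3698) ≈ 0.27.

P(H) = 0.27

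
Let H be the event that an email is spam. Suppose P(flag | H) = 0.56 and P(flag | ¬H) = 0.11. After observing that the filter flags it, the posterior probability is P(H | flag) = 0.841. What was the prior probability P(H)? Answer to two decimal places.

P(H) = 0.51

In odds form, posterior odds = prior odds × likelihood ratio, so prior odds = posterior odds ÷ LR.
Posterior odds = 0.841/(1−0.841) = 5.2893. LR = 0.56/0.11 = 5.0909.
Prior odds = 5.2893/5.0909 = 1.0390, so P(H) = 1.0390/(1+1.0390) ≈ 0.51.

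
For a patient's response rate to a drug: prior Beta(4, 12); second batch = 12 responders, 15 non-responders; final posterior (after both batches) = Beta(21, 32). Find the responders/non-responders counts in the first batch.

Because Beta–binomial updating is additive in the counts, the combined data contributed (α_post−α_prior, β_post−β_prior) successes and failures.
Total across both batches: 21−4=17 responders, 32−12=20 non-responders.
Subtract the second batch: 17−12=5 responders and 20−15=5 non-responders.

5 responders and 5 non-responders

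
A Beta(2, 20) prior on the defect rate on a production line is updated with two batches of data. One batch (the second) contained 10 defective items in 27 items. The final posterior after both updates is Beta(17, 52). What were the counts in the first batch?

5 defective items and 15 good items

Sequential conjugate updates are equivalent to a single update on the pooled data, so total successes = posterior α − prior α and total failures = posterior β − prior β.
Total across both batches: 17−2=15 defective items, 52−20=32 good items.
Subtract the second batch: 15−10=5 defective items and 32−17=15 good items.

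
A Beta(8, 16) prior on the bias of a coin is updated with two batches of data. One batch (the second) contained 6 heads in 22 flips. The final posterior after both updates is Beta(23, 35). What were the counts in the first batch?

Sequential conjugate updates are equivalent to a single update on the pooled data, so total successes = posterior α − prior α and total failures = posterior β − prior β.
Total across both batches: 23−8=15 heads, 35−16=19 tails.
Subtract the second batch: 15−6=9 heads and 19−16=3 tails.

9 heads and 3 tails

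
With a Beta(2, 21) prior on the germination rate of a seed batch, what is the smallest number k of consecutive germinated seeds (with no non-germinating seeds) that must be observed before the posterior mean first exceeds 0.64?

After k germinated seeds and 0 non-germinating seeds the posterior is Beta(2+k, 21), with mean (2+k)/(2+21+k).
Set (2+k)/(23+k) > 0.64 and solve: k > (0.64·23 − 2)/(1 − 0.64) = 35.333.
The smallest integer exceeding 35.333 is 36, and checking k=36: (38)/(59) = 0.6441 > 0.64.

k = 36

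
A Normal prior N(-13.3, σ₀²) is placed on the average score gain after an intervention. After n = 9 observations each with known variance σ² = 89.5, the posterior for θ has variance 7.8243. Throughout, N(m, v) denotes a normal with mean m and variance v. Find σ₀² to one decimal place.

σ₀² = 36.7

For the Normal–Normal model with known σ², precisions add: τ_n = τ₀ + n/σ².
So 1/σ₀² = 1/7.8243 − 9/89.5 = 0.127807 − 0.100559 = 0.027248.
Hence σ₀² = 1/0.027248 ≈ 36.7.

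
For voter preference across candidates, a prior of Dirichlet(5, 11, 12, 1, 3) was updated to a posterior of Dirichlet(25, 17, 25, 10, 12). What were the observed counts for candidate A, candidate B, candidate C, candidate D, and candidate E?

counts (20, 6, 13, 9, 9)

For a Dirichlet(α) prior with multinomial counts c, the posterior is Dirichlet(α + c) componentwise.
Counts are posterior − prior componentwise: 25−5=20, 17−11=6, 25−12=13, 10−1=9, 12−3=9.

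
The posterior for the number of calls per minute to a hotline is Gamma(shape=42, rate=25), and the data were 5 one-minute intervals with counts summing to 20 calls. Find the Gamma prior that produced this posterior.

A Gamma(α, β) prior (rate parametrization) on a Poisson rate with n observations summing to S gives posterior Gamma(α+S, β+n).
So α = 42 − 20 = 22 and β = 25 − 5 = 20.

Gamma(shape=22, rate=20)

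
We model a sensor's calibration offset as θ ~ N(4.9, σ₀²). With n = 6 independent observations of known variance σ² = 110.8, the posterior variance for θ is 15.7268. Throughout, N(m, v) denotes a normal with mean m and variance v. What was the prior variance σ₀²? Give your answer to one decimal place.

σ₀² = 106.0

Posterior precision equals prior precision plus data precision: 1/σ_n² = 1/σ₀² + n/σ².
So 1/σ₀² = 1/15.7268 − 6/110.8 = 0.063586 − 0.054152 = 0.009434.
Hence σ₀² = 1/0.009434 ≈ 106.0.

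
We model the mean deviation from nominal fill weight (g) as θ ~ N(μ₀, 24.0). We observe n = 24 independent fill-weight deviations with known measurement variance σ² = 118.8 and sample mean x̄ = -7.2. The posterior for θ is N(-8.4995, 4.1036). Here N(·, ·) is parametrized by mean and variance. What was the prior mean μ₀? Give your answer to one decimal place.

μ₀ = -14.8

The posterior mean is a precision-weighted average: μ_n = (τ₀μ₀ + τ_data·x̄)/(τ₀+τ_data), with τ₀=1/σ₀² and τ_data=n/σ².
Here τ₀ = 1/24.0 = 0.041667 and τ_data = 24/118.8 = 0.202020, so τ_n = 0.243687.
Rearranging for μ₀: μ₀ = (μ_n·τ_n − τ_data·x̄)/τ₀ = (-8.4995·0.243687 − 0.202020·-7.2) / 0.041667 = -0.616674/0.041667 ≈ -14.8.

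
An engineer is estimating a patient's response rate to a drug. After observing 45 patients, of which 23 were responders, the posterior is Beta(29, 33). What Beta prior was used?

Beta(6, 11)

Under Beta–binomial conjugacy the posterior parameters are (α+s, β+f).
So α = 29 − 23 = 6 and β = 33 − 22 = 11.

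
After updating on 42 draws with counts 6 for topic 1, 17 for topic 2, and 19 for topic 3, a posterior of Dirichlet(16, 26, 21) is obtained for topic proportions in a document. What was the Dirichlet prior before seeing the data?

For a Dirichlet(α) prior with multinomial counts c, the posterior is Dirichlet(α + c) componentwise.
Subtract each count from the matching posterior parameter: 16−6=10, 26−17=9, 21−19=2.

Dirichlet(10, 9, 2)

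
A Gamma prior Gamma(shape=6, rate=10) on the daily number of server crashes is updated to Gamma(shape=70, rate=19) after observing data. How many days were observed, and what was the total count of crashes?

n = 9 days with total 64 crashes

A Gamma(α, β) prior (rate parametrization) on a Poisson rate with n observations summing to S gives posterior Gamma(α+S, β+n).
Matching: Σxᵢ = 70 − 6 = 64 and n = 19 − 10 = 9.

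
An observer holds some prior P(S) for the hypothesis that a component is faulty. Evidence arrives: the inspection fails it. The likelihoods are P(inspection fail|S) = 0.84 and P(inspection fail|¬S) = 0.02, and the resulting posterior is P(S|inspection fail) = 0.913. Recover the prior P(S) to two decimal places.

P(S) = 0.20

In odds form, posterior odds = prior odds × likelihood ratio, so prior odds = posterior odds ÷ LR.
Posterior odds = 0.913/(1−0.913) = 10.4943. LR = 0.84/0.02 = 42.0000.
Prior odds = 10.4943/42.0000 = 0.2499, so P(S) = 0.2499/(1+0.2499) ≈ 0.20.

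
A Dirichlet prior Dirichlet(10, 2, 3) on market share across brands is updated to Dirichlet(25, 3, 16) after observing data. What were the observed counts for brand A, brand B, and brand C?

counts (15, 1, 13)

For a Dirichlet(α) prior with multinomial counts c, the posterior is Dirichlet(α + c) componentwise.
Counts are posterior − prior componentwise: 25−10=15, 3−2=1, 16−3=13.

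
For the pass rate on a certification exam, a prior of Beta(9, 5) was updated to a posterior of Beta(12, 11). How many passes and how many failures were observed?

3 passes and 6 failures

A Beta(α, β) prior with s successes and f failures in binomial data gives a Beta(α+s, β+f) posterior.
Match parameters: s=12−9=3, f=11−5=6.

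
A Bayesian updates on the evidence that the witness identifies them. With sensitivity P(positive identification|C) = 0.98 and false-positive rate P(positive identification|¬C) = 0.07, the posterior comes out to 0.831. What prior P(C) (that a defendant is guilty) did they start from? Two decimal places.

Bayes' rule in odds form gives O(C|E) = O(C)·[P(E|C)/P(E|¬C)], hence O(C) = O(C|E)/LR.
Posterior odds = 0.831/(1−0.831) = 4.9172. LR = 0.98/0.07 = 14.0000.
Prior odds = 4.9172/14.0000 = 0.3512, so P(C) = 0.3512/(1+0.3512) ≈ 0.26.

P(C) = 0.26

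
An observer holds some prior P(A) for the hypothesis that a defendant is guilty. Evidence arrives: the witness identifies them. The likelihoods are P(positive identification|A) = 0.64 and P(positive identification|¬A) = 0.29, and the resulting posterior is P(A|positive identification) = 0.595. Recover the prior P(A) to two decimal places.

P(A) = 0.40

In odds form, posterior odds = prior odds × likelihood ratio, so prior odds = posterior odds ÷ LR.
Posterior odds = 0.595/(1−0.595) = 1.4691. LR = 0.64/0.29 = 2.2069.
Prior odds = 1.4691/2.2069 = 0.6657, so P(A) = 0.6657/(1+0.6657) ≈ 0.40.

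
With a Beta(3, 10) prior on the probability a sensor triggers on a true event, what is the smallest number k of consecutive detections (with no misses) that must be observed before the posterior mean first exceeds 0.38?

k = 4

After k detections and 0 misses the posterior is Beta(3+k, 10), with mean (3+k)/(3+10+k).
Set (3+k)/(13+k) > 0.38 and solve: k > (0.38·13 − 3)/(1 − 0.38) = 3.129.
The smallest integer exceeding 3.129 is 4.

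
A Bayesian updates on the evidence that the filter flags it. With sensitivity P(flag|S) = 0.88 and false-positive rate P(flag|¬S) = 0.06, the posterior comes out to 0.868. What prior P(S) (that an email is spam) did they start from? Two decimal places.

P(S) = 0.31

In odds form, posterior odds = prior odds × likelihood ratio, so prior odds = posterior odds ÷ LR.
Posterior odds = 0.868/(1−0.868) = 6.5758. LR = 0.88/0.06 = 14.6667.
Prior odds = 6.5758/14.6667 = 0.4483, so P(S) = 0.4483/(1+0.4483) ≈ 0.31.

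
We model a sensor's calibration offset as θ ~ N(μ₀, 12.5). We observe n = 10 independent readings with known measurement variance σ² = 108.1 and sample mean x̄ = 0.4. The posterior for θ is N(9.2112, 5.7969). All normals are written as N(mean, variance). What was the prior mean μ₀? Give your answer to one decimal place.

μ₀ = 19.4

The posterior mean is a precision-weighted average: μ_n = (τ₀μ₀ + τ_data·x̄)/(τ₀+τ_data), with τ₀=1/σ₀² and τ_data=n/σ².
Here τ₀ = 1/12.5 = 0.080000 and τ_data = 10/108.1 = 0.092507, so τ_n = 0.172507.
Rearranging for μ₀: μ₀ = (μ_n·τ_n − τ_data·x̄)/τ₀ = (9.2112·0.172507 − 0.092507·0.4) / 0.080000 = 1.551994/0.080000 ≈ 19.4.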